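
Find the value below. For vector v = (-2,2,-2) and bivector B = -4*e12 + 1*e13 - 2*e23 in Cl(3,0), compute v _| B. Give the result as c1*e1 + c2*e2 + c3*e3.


Left contraction v _| B = <vB>_1 (grade-1 part of the geometric product vB).
Using e1_|e12 = e2, e2_|e12 = -e1, e1_|e13 = e3, e3_|e13 = -e1, e2_|e23 = e3, e3_|e23 = -e2:
e1 coeff: -v2*b12 - v3*b13 = -(2)*(-4) - (-2)*(1) = 10
e2 coeff: v1*b12 - v3*b23 = (-2)*(-4) - (-2)*(-2) = 4
e3 coeff: v1*b13 + v2*b23 = (-2)*(1) + (2)*(-2) = -6
v _| B = 10*e1 + 4*e2 - 6*e3


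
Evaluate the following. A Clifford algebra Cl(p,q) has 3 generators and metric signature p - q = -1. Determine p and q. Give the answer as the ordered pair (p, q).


We need p + q = 3 and p - q = -1.
Adding: 2p = 3 + (-1) = 2, so p = 1.
Then q = 3 - 1 = 2.
(p, q) = (1, 2)


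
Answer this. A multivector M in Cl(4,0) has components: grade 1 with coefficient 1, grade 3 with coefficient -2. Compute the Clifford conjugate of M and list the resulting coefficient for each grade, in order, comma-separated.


Clifford conjugate sign for grade k: (-1)^(k(k+1)/2)
Grade 1: (-1)^(1*2/2) = (-1)^1 = -1, coeff 1 -> -1
Grade 3: (-1)^(3*4/2) = (-1)^6 = 1, coeff -2 -> -2
Conjugated coefficients: -1, -2


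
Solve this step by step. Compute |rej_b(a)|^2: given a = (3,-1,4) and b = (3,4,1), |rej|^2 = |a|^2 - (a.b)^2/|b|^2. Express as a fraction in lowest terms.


|a|^2 = 3^2 + (-1)^2 + 4^2 = 26
|b|^2 = 3^2 + 4^2 + 1^2 = 26
a . b = 3*3 + (-1)*4 + 4*1 = 9
(a.b)^2 = 9^2 = 81
|rej|^2 = 26 - 81/26
= (676 - 81)/26
= 595/26
In lowest terms: 595/26


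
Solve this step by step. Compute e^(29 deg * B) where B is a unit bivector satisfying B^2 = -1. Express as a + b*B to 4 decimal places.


For a unit bivector B with B^2 = -1, the exponential series gives
e^(theta*B) = cos(theta) + sin(theta)*B (the GA analogue of Euler's formula).
theta = 29 degrees = 0.506145 rad
cos(29 deg) = 0.8746
sin(29 deg) = 0.4848
exp(theta*B) = 0.8746 + 0.4848*B


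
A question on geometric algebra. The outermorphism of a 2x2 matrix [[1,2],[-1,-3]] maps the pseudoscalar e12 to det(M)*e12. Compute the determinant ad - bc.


The outermorphism of a linear map f sends e1^e2 to f(e1)^f(e2).
f(e1) = 1*e1 - 1*e2
f(e2) = 2*e1 - 3*e2
f(e1) ^ f(e2) = (1*e1 - 1*e2) ^ (2*e1 - 3*e2)
= 1*(-3)*e12 + (-1)*2*e21
= (-3 - (-2))*e12
= -1*e12
Coefficient = -1


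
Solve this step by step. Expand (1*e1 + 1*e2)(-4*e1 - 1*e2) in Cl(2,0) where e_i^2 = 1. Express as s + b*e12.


Expand: (1*e1 + 1*e2)(-4*e1 - 1*e2)
= 1*(-4)*e1e1 + 1*(-1)*e1e2 + 1*(-4)*e2e1 + 1*(-1)*e2e2
Using e1^2 = e2^2 = 1, e2e1 = -e1e2:
Scalar part s = 1*(-4) + 1*(-1) = -4 + (-1) = -5
Bivector part b = 1*(-1) - 1*(-4) = -1 - (-4) = 3
uv = -5 + 3*e12


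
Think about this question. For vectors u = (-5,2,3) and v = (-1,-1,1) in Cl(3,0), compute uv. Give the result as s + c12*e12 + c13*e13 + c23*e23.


In Cl(3,0): e_i^2 = 1, e_ie_j = -e_je_i for i != j.
Scalar part = u . v = (-5)*(-1) + 2*(-1) + 3*1
= 5 + (-2) + 3 = 6
e12 coeff = (-5)*(-1) - 2*(-1) = 5 - (-2) = 7
e13 coeff = (-5)*1 - 3*(-1) = -5 - (-3) = -2
e23 coeff = 2*1 - 3*(-1) = 2 - (-3) = 5
uv = 6 + 7*e12 - 2*e13 + 5*e23


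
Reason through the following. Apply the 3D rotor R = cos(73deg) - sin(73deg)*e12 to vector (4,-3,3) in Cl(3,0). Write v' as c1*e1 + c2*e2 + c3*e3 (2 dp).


Rotor R = cos(73deg) - sin(73deg)*e12
Rotation angle theta = 2 * 73 = 146 degrees in the e12 plane (e1 -> e2).
The component perpendicular to the plane (e3) is invariant: v'_3 = v3 = 3.00
cos(146deg) = -0.8290, sin(146deg) = 0.5592
v'_1 = v1*cos(theta) - v2*sin(theta) = 4*(-0.8290) - (-3)*0.5592 = -1.64
v'_2 = v1*sin(theta) + v2*cos(theta) = 4*0.5592 + (-3)*(-0.8290) = 4.72
v' = -1.64*e1 + 4.72*e2 + 3.00*e3


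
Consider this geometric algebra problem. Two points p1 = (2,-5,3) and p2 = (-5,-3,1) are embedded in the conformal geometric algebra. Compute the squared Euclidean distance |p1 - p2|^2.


p1 - p2 = (7, -2, 2)
|p1 - p2|^2 = 7^2 + (-2)^2 + 2^2
= 49 + 4 + 4
= 57


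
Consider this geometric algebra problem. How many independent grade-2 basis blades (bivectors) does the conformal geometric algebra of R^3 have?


The conformal model of R^3 uses Cl(4,1) with m = 3 + 2 = 5 generators.
Number of grade-2 blades = C(m, 2) = C(5, 2)
= 5*4/2 = 10


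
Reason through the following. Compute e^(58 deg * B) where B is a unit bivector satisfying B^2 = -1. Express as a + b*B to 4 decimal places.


For a unit bivector B with B^2 = -1, the exponential series gives
e^(theta*B) = cos(theta) + sin(theta)*B (the GA analogue of Euler's formula).
theta = 58 degrees = 1.012291 rad
cos(58 deg) = 0.5299
sin(58 deg) = 0.8480
exp(theta*B) = 0.5299 + 0.8480*B


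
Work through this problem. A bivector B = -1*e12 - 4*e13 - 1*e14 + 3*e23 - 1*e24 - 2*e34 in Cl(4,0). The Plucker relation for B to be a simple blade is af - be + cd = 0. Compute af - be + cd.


Plucker relation: af - be + cd
a*f = (-1)*(-2) = 2
b*e = (-4)*(-1) = 4
c*d = (-1)*3 = -3
af - be + cd = 2 - 4 + (-3)
= -5


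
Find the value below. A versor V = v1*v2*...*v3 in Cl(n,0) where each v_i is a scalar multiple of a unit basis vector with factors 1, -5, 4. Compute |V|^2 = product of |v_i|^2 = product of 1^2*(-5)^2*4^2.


Each vector v_i has |v_i|^2 = s_i^2
Squared scales: 1^2 = 1, (-5)^2 = 25, 4^2 = 16
|V|^2 = 1 * 25 * 16
= 400


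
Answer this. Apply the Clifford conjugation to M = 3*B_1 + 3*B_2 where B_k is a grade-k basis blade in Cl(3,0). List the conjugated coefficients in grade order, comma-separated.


Clifford conjugate sign for grade k: (-1)^(k(k+1)/2)
Grade 1: (-1)^(1*2/2) = (-1)^1 = -1, coeff 3 -> -3
Grade 2: (-1)^(2*3/2) = (-1)^3 = -1, coeff 3 -> -3
Conjugated coefficients: -3, -3


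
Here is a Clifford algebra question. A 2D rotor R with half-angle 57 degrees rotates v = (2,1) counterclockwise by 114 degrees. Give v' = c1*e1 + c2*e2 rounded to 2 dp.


Rotor R = cos(57deg) - sin(57deg)*e12
Rotation angle theta = 2 * 57 = 114 degrees
v' = R*v*~R rotates v by theta.
cos(114deg) = -0.4067, sin(114deg) = 0.9135
v'_1 = 2*cos(114deg) - 1*sin(114deg)
= 2*(-0.4067) - 1*0.9135
= -1.73
v'_2 = 2*sin(114deg) + 1*cos(114deg)
= 2*0.9135 + 1*(-0.4067)
= 1.42
v' = -1.73*e1 + 1.42*e2


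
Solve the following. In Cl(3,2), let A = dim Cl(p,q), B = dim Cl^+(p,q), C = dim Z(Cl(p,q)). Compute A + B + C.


n = 3 + 2 = 5
Total dim = 2^5 = 32
Even subalgebra dim = 2^4 = 16
n is odd, so center dim = 2
Sum = 32 + 16 + 2 = 50


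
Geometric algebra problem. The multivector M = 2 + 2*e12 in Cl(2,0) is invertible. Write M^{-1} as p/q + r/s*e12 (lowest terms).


M = 2 + 2*e12, where e12^2 = -1.
Since M commutes with its reverse ~M = a - b*e12, M * ~M = a^2 - b^2*e12^2 = a^2 + b^2.
So M^{-1} = ~M / (a^2 + b^2) = (a - b*e12)/(a^2 + b^2).
a^2 + b^2 = 4 + 4 = 8
Scalar part = 2/8 = 1/4
Bivector coeff = -2/8 = -1/4
M^{-1} = 1/4 - 1/4*e12


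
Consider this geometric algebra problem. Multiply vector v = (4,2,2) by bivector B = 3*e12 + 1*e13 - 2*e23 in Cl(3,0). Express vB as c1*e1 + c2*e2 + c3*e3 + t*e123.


vB has grade-1 (vector) and grade-3 (trivector) parts: vB = (v _| B) + (v ^ B).
Vector part <vB>_1:
  e1: -v2*b12 - v3*b13 = -(2)*(3) - (2)*(1) = -8
  e2: v1*b12 - v3*b23 = (4)*(3) - (2)*(-2) = 16
  e3: v1*b13 + v2*b23 = (4)*(1) + (2)*(-2) = 0
Trivector part <vB>_3:
  e123: v1*b23 - v2*b13 + v3*b12 = (4)*(-2) - (2)*(1) + (2)*(3) = -4
vB = -8*e1 + 16*e2 + 0*e3 - 4*e123


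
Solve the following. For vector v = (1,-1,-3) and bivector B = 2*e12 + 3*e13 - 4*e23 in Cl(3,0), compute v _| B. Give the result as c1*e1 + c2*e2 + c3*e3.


Left contraction v _| B = <vB>_1 (grade-1 part of the geometric product vB).
Using e1_|e12 = e2, e2_|e12 = -e1, e1_|e13 = e3, e3_|e13 = -e1, e2_|e23 = e3, e3_|e23 = -e2:
e1 coeff: -v2*b12 - v3*b13 = -(-1)*(2) - (-3)*(3) = 11
e2 coeff: v1*b12 - v3*b23 = (1)*(2) - (-3)*(-4) = -10
e3 coeff: v1*b13 + v2*b23 = (1)*(3) + (-1)*(-4) = 7
v _| B = 11*e1 - 10*e2 + 7*e3


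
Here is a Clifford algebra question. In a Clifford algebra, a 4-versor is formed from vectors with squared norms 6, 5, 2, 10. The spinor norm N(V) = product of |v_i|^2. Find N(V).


Spinor norm N(V) = |v1|^2 * |v2|^2 * ... * |v4|^2
= 6 * 5 * 2 * 10
Running product: 6, 30, 60, 600
N(V) = 600


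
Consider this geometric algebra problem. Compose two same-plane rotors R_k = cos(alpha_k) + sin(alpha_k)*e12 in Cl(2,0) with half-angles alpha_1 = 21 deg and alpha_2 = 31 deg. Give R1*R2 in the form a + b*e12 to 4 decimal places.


Same-plane rotors commute and their half-angles add:
R1*R2 = cos(a1 + a2) + sin(a1 + a2)*e12.
a1 + a2 = 21 + 31 = 52 deg
cos(52 deg) = 0.6157
sin(52 deg) = 0.7880
R1*R2 = 0.6157 + 0.7880*e12


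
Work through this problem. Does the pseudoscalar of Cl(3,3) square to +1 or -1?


The pseudoscalar I = e1...e_n (product of all n generators) of Cl(p,q) satisfies I^2 = (-1)^(q + n(n-1)/2).
p = 3, q = 3, n = p + q = 6
n(n-1)/2 = 6 * 5 / 2 = 15
Exponent = q + n(n-1)/2 = 3 + 15 = 18
I^2 = (-1)^18 = +1


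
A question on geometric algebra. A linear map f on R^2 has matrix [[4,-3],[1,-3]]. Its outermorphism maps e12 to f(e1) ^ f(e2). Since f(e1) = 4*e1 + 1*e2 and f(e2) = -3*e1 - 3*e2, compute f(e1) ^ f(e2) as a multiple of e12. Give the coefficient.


The outermorphism of a linear map f sends e1^e2 to f(e1)^f(e2).
f(e1) = 4*e1 + 1*e2
f(e2) = -3*e1 - 3*e2
f(e1) ^ f(e2) = (4*e1 + 1*e2) ^ (-3*e1 - 3*e2)
= 4*(-3)*e12 + 1*(-3)*e21
= (-12 - (-3))*e12
= -9*e12
Coefficient = -9


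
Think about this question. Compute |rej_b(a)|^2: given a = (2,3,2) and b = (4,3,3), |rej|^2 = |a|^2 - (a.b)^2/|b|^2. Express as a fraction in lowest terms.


|a|^2 = 2^2 + 3^2 + 2^2 = 17
|b|^2 = 4^2 + 3^2 + 3^2 = 34
a . b = 2*4 + 3*3 + 2*3 = 23
(a.b)^2 = 23^2 = 529
|rej|^2 = 17 - 529/34
= (578 - 529)/34
= 49/34
In lowest terms: 49/34


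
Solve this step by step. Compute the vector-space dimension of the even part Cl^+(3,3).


Even subalgebra dimension = 2^(n-1)
n = 3 + 3 = 6
2^(6 - 1) = 2^5 = 32
Verification: sum of C(6,k) for even k = 1 + 15 + 15 + 1 = 32
Result = 32


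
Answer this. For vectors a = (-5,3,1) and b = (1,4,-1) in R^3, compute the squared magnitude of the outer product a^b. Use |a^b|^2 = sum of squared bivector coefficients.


a wedge b = (a1*b2 - a2*b1)*e12 + (a1*b3 - a3*b1)*e13 + (a2*b3 - a3*b2)*e23
e12 coeff: (-5)*4 - 3*1 = -20 - 3 = -23
e13 coeff: (-5)*(-1) - 1*1 = 5 - 1 = 4
e23 coeff: 3*(-1) - 1*4 = -3 - 4 = -7
|a wedge b|^2 = (-23)^2 + 4^2 + (-7)^2
= 529 + 16 + 49
= 594


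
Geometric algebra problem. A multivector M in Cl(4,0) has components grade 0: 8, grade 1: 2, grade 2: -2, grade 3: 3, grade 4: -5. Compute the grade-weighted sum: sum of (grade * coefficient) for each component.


Grade-weighted sum = sum of grade_k * coefficient_k
0*8 = 0
1*2 = 2
2*(-2) = -4
3*3 = 9
4*(-5) = -20
Total = 0 + 2 + (-4) + 9 + (-20) = -13


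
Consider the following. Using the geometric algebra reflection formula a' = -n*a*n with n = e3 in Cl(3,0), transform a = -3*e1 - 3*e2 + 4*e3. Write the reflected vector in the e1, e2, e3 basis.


Reflection formula: a' = -n*a*n, with n = e3 (unit vector, n^2 = 1).
For reflection through hyperplane perp to e3:
The component along e3 flips sign, others stay.
a = (-3, -3, 4)
a' = (-3, -3, -4)
a' = -3*e1 - 3*e2 - 4*e3


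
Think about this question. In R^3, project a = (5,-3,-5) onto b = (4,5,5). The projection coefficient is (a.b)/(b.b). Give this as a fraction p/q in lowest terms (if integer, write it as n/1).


Projection coefficient = (a . b) / (b . b)
a . b = 5*4 + (-3)*5 + (-5)*5
= 20 + (-15) + (-25) = -20
b . b = 4^2 + 5^2 + 5^2
= 16 + 25 + 25 = 66
Coefficient = -20/66
In lowest terms: -10/33


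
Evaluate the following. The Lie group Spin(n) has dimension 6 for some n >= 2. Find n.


dim Spin(n) = dim so(n) = n(n-1)/2.
Solve n(n-1)/2 = 6, i.e. n^2 - n - 12 = 0.
Discriminant = 1 + 8*6 = 49
n = (1 + sqrt(49))/2 = (1 + 7)/2 = 4


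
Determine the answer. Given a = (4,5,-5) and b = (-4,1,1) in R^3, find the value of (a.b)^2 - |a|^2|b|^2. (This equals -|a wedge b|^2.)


a . b = 4*(-4) + 5*1 + (-5)*1
= -16 + 5 + (-5) = -16
|a|^2 = 4^2 + 5^2 + (-5)^2 = 66
|b|^2 = (-4)^2 + 1^2 + 1^2 = 18
(a.b)^2 = (-16)^2 = 256
|a|^2 * |b|^2 = 66 * 18 = 1188
Result = 256 - 1188 = -932


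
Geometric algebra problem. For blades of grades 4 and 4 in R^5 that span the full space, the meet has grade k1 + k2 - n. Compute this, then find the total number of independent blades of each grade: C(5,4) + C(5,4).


Meet grade = grade(A) + grade(B) - n
= 4 + 4 - 5 = 3
C(5,4) = 5
C(5,4) = 5
dim_A + dim_B = 5 + 5 = 10


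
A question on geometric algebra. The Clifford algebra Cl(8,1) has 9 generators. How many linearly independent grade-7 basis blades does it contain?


Number of grade-k basis blades in Cl(p,q) with n = p + q is C(n, k).
n = 8 + 1 = 9
C(9, 7) = 9! / (7! * 2!)
= 362880 / (5040 * 2)
= 36


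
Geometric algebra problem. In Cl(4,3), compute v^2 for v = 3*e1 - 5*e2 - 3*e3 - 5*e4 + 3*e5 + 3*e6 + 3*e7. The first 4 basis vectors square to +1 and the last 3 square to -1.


v^2 = sum of c_i^2 * e_i^2
Positive signature terms (e_i^2 = +1): 3^2 + (-5)^2 + (-3)^2 + (-5)^2 = 68
Negative signature terms (e_j^2 = -1): 3^2 + 3^2 + 3^2 = 27
v^2 = 68 - 27 = 41


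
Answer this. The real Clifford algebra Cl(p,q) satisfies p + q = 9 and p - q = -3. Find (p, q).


We need p + q = 9 and p - q = -3.
Adding: 2p = 9 + (-3) = 6, so p = 3.
Then q = 9 - 3 = 6.
(p, q) = (3, 6)


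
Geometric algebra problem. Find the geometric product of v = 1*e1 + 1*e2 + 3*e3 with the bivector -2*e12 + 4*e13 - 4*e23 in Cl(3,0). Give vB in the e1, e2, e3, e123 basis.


vB has grade-1 (vector) and grade-3 (trivector) parts: vB = (v _| B) + (v ^ B).
Vector part <vB>_1:
  e1: -v2*b12 - v3*b13 = -(1)*(-2) - (3)*(4) = -10
  e2: v1*b12 - v3*b23 = (1)*(-2) - (3)*(-4) = 10
  e3: v1*b13 + v2*b23 = (1)*(4) + (1)*(-4) = 0
Trivector part <vB>_3:
  e123: v1*b23 - v2*b13 + v3*b12 = (1)*(-4) - (1)*(4) + (3)*(-2) = -14
vB = -10*e1 + 10*e2 + 0*e3 - 14*e123


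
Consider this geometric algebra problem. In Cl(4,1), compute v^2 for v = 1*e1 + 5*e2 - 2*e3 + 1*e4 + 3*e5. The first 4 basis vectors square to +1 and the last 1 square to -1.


v^2 = sum of c_i^2 * e_i^2
Positive signature terms (e_i^2 = +1): 1^2 + 5^2 + (-2)^2 + 1^2 = 31
Negative signature terms (e_j^2 = -1): 3^2 = 9
v^2 = 31 - 9 = 22


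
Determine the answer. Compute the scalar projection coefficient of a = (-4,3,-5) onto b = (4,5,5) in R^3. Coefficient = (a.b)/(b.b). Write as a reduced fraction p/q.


Projection coefficient = (a . b) / (b . b)
a . b = (-4)*4 + 3*5 + (-5)*5
= -16 + 15 + (-25) = -26
b . b = 4^2 + 5^2 + 5^2
= 16 + 25 + 25 = 66
Coefficient = -26/66
In lowest terms: -13/33


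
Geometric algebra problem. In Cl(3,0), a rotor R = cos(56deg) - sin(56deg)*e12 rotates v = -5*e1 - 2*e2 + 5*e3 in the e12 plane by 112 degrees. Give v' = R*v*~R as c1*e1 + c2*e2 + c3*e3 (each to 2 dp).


Rotor R = cos(56deg) - sin(56deg)*e12
Rotation angle theta = 2 * 56 = 112 degrees in the e12 plane (e1 -> e2).
The component perpendicular to the plane (e3) is invariant: v'_3 = v3 = 5.00
cos(112deg) = -0.3746, sin(112deg) = 0.9272
v'_1 = v1*cos(theta) - v2*sin(theta) = -5*(-0.3746) - (-2)*0.9272 = 3.73
v'_2 = v1*sin(theta) + v2*cos(theta) = -5*0.9272 + (-2)*(-0.3746) = -3.89
v' = 3.73*e1 - 3.89*e2 + 5.00*e3


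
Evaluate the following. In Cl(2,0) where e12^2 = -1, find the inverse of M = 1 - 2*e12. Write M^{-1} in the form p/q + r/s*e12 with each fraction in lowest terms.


M = 1 - 2*e12, where e12^2 = -1.
Since M commutes with its reverse ~M = a - b*e12, M * ~M = a^2 - b^2*e12^2 = a^2 + b^2.
So M^{-1} = ~M / (a^2 + b^2) = (a - b*e12)/(a^2 + b^2).
a^2 + b^2 = 1 + 4 = 5
Scalar part = 1/5 = 1/5
Bivector coeff = 2/5 = 2/5
M^{-1} = 1/5 + 2/5*e12


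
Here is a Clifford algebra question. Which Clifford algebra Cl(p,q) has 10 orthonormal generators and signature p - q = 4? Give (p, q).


We need p + q = 10 and p - q = 4.
Adding: 2p = 10 + 4 = 14, so p = 7.
Then q = 10 - 7 = 3.
(p, q) = (7, 3)


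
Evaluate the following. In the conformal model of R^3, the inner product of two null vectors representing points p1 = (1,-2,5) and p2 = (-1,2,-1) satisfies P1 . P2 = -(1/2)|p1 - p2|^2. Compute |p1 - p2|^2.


p1 - p2 = (2, -4, 6)
|p1 - p2|^2 = 2^2 + (-4)^2 + 6^2
= 4 + 16 + 36
= 56


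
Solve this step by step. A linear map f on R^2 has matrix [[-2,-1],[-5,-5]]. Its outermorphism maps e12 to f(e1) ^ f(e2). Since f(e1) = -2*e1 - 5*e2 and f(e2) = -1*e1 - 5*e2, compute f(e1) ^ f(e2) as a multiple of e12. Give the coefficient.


The outermorphism of a linear map f sends e1^e2 to f(e1)^f(e2).
f(e1) = -2*e1 - 5*e2
f(e2) = -1*e1 - 5*e2
f(e1) ^ f(e2) = (-2*e1 - 5*e2) ^ (-1*e1 - 5*e2)
= (-2)*(-5)*e12 + (-5)*(-1)*e21
= (10 - 5)*e12
= 5*e12
Coefficient = 5


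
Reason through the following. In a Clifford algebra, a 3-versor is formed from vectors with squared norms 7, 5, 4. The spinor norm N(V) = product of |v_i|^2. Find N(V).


Spinor norm N(V) = |v1|^2 * |v2|^2 * ... * |v3|^2
= 7 * 5 * 4
Running product: 7, 35, 140
N(V) = 140


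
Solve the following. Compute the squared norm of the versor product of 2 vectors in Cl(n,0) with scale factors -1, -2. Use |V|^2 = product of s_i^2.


Each vector v_i has |v_i|^2 = s_i^2
Squared scales: (-1)^2 = 1, (-2)^2 = 4
|V|^2 = 1 * 4
= 4


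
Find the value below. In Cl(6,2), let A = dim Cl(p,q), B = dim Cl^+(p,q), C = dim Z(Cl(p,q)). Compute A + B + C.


n = 6 + 2 = 8
Total dim = 2^8 = 256
Even subalgebra dim = 2^7 = 128
n is even, so center dim = 1
Sum = 256 + 128 + 1 = 385


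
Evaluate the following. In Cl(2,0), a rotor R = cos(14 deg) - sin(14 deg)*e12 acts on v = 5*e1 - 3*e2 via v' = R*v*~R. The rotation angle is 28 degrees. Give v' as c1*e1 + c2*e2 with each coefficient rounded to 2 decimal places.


Rotor R = cos(14deg) - sin(14deg)*e12
Rotation angle theta = 2 * 14 = 28 degrees
v' = R*v*~R rotates v by theta.
cos(28deg) = 0.8829, sin(28deg) = 0.4695
v'_1 = 5*cos(28deg) - (-3)*sin(28deg)
= 5*0.8829 - (-3)*0.4695
= 5.82
v'_2 = 5*sin(28deg) + (-3)*cos(28deg)
= 5*0.4695 + (-3)*0.8829
= -0.30
v' = 5.82*e1 - 0.30*e2


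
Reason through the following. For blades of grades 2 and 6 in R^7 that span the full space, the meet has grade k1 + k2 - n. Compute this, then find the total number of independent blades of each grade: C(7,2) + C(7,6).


Meet grade = grade(A) + grade(B) - n
= 2 + 6 - 7 = 1
C(7,2) = 21
C(7,6) = 7
dim_A + dim_B = 21 + 7 = 28


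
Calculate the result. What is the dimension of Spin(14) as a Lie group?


Spin(n) double-covers SO(n); both have Lie algebra so(n) of dimension n(n-1)/2.
n = 14
n(n-1) = 14 * 13 = 182
dim Spin(14) = 182/2 = 91


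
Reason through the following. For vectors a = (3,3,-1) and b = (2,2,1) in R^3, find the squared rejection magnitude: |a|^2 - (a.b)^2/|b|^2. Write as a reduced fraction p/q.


|a|^2 = 3^2 + 3^2 + (-1)^2 = 19
|b|^2 = 2^2 + 2^2 + 1^2 = 9
a . b = 3*2 + 3*2 + (-1)*1 = 11
(a.b)^2 = 11^2 = 121
|rej|^2 = 19 - 121/9
= (171 - 121)/9
= 50/9
In lowest terms: 50/9


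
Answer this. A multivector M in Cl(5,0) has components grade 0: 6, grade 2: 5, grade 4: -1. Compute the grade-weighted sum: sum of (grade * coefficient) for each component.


Grade-weighted sum = sum of grade_k * coefficient_k
0*6 = 0
2*5 = 10
4*(-1) = -4
Total = 0 + 10 + (-4) = 6


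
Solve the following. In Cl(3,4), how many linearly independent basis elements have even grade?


Even subalgebra dimension = 2^(n-1)
n = 3 + 4 = 7
2^(7 - 1) = 2^6 = 64
Verification: sum of C(7,k) for even k = 1 + 21 + 35 + 7 = 64
Result = 64


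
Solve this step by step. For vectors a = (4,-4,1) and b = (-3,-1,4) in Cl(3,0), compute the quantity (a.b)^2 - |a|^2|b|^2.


a . b = 4*(-3) + (-4)*(-1) + 1*4
= -12 + 4 + 4 = -4
|a|^2 = 4^2 + (-4)^2 + 1^2 = 33
|b|^2 = (-3)^2 + (-1)^2 + 4^2 = 26
(a.b)^2 = (-4)^2 = 16
|a|^2 * |b|^2 = 33 * 26 = 858
Result = 16 - 858 = -842


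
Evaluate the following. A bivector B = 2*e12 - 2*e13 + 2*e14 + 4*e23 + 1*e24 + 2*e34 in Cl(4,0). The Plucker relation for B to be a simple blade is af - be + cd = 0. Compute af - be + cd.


Plucker relation: af - be + cd
a*f = 2*2 = 4
b*e = (-2)*1 = -2
c*d = 2*4 = 8
af - be + cd = 4 - (-2) + 8
= 14


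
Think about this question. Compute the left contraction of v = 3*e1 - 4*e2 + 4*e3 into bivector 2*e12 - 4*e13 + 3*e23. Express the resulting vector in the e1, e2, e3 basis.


Left contraction v _| B = <vB>_1 (grade-1 part of the geometric product vB).
Using e1_|e12 = e2, e2_|e12 = -e1, e1_|e13 = e3, e3_|e13 = -e1, e2_|e23 = e3, e3_|e23 = -e2:
e1 coeff: -v2*b12 - v3*b13 = -(-4)*(2) - (4)*(-4) = 24
e2 coeff: v1*b12 - v3*b23 = (3)*(2) - (4)*(3) = -6
e3 coeff: v1*b13 + v2*b23 = (3)*(-4) + (-4)*(3) = -24
v _| B = 24*e1 - 6*e2 - 24*e3


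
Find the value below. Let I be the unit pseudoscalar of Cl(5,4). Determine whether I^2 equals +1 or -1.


The pseudoscalar I = e1...e_n (product of all n generators) of Cl(p,q) satisfies I^2 = (-1)^(q + n(n-1)/2).
p = 5, q = 4, n = p + q = 9
n(n-1)/2 = 9 * 8 / 2 = 36
Exponent = q + n(n-1)/2 = 4 + 36 = 40
I^2 = (-1)^40 = +1


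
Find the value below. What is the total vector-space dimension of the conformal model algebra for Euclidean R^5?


The conformal model of R^5 uses Cl(6,1): the 5 Euclidean generators plus two extra orthogonal generators e+ (e+^2 = +1) and e- (e-^2 = -1), from which the null vectors e0, einf are built.
Number of generators m = 5 + 2 = 7.
dim Cl(p,q) = 2^m = 2^7 = 128


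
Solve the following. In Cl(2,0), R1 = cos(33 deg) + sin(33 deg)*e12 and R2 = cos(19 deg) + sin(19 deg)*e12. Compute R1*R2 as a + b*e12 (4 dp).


Same-plane rotors commute and their half-angles add:
R1*R2 = cos(a1 + a2) + sin(a1 + a2)*e12.
a1 + a2 = 33 + 19 = 52 deg
cos(52 deg) = 0.6157
sin(52 deg) = 0.7880
R1*R2 = 0.6157 + 0.7880*e12


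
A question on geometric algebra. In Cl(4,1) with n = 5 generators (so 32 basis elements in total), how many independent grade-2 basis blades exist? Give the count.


Number of grade-k basis blades in Cl(p,q) with n = p + q is C(n, k).
n = 4 + 1 = 5
C(5, 2) = 5! / (2! * 3!)
= 120 / (2 * 6)
= 10


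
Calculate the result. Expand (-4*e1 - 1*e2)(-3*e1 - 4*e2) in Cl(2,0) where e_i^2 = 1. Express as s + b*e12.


Expand: (-4*e1 - 1*e2)(-3*e1 - 4*e2)
= (-4)*(-3)*e1e1 + (-4)*(-4)*e1e2 + (-1)*(-3)*e2e1 + (-1)*(-4)*e2e2
Using e1^2 = e2^2 = 1, e2e1 = -e1e2:
Scalar part s = (-4)*(-3) + (-1)*(-4) = 12 + 4 = 16
Bivector part b = (-4)*(-4) - (-1)*(-3) = 16 - 3 = 13
uv = 16 + 13*e12


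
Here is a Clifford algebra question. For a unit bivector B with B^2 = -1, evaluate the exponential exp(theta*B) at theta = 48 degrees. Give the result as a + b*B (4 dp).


For a unit bivector B with B^2 = -1, the exponential series gives
e^(theta*B) = cos(theta) + sin(theta)*B (the GA analogue of Euler's formula).
theta = 48 degrees = 0.837758 rad
cos(48 deg) = 0.6691
sin(48 deg) = 0.7431
exp(theta*B) = 0.6691 + 0.7431*B


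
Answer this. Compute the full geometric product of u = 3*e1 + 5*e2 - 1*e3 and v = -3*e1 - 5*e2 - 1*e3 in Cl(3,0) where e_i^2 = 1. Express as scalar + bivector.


In Cl(3,0): e_i^2 = 1, e_ie_j = -e_je_i for i != j.
Scalar part = u . v = 3*(-3) + 5*(-5) + (-1)*(-1)
= -9 + (-25) + 1 = -33
e12 coeff = 3*(-5) - 5*(-3) = -15 - (-15) = 0
e13 coeff = 3*(-1) - (-1)*(-3) = -3 - 3 = -6
e23 coeff = 5*(-1) - (-1)*(-5) = -5 - 5 = -10
uv = -33 + 0*e12 - 6*e13 - 10*e23


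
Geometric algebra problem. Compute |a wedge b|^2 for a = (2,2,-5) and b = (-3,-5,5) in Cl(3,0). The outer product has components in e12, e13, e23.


a wedge b = (a1*b2 - a2*b1)*e12 + (a1*b3 - a3*b1)*e13 + (a2*b3 - a3*b2)*e23
e12 coeff: 2*(-5) - 2*(-3) = -10 - (-6) = -4
e13 coeff: 2*5 - (-5)*(-3) = 10 - 15 = -5
e23 coeff: 2*5 - (-5)*(-5) = 10 - 25 = -15
|a wedge b|^2 = (-4)^2 + (-5)^2 + (-15)^2
= 16 + 25 + 225
= 266


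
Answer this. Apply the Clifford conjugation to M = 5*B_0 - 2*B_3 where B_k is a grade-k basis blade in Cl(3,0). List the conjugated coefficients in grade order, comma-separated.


Clifford conjugate sign for grade k: (-1)^(k(k+1)/2)
Grade 0: (-1)^(0*1/2) = (-1)^0 = 1, coeff 5 -> 5
Grade 3: (-1)^(3*4/2) = (-1)^6 = 1, coeff -2 -> -2
Conjugated coefficients: 5, -2


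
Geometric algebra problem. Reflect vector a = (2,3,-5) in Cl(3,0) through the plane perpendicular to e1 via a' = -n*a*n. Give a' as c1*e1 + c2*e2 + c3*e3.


Reflection formula: a' = -n*a*n, with n = e1 (unit vector, n^2 = 1).
For reflection through hyperplane perp to e1:
The component along e1 flips sign, others stay.
a = (2, 3, -5)
a' = (-2, 3, -5)
a' = -2*e1 + 3*e2 - 5*e3


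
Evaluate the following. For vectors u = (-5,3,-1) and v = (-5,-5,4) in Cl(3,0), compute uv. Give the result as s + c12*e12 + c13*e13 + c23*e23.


In Cl(3,0): e_i^2 = 1, e_ie_j = -e_je_i for i != j.
Scalar part = u . v = (-5)*(-5) + 3*(-5) + (-1)*4
= 25 + (-15) + (-4) = 6
e12 coeff = (-5)*(-5) - 3*(-5) = 25 - (-15) = 40
e13 coeff = (-5)*4 - (-1)*(-5) = -20 - 5 = -25
e23 coeff = 3*4 - (-1)*(-5) = 12 - 5 = 7
uv = 6 + 40*e12 - 25*e13 + 7*e23


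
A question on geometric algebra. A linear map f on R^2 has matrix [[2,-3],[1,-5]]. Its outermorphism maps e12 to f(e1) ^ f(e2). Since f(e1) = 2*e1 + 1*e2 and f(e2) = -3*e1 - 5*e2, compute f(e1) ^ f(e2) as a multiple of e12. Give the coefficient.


The outermorphism of a linear map f sends e1^e2 to f(e1)^f(e2).
f(e1) = 2*e1 + 1*e2
f(e2) = -3*e1 - 5*e2
f(e1) ^ f(e2) = (2*e1 + 1*e2) ^ (-3*e1 - 5*e2)
= 2*(-5)*e12 + 1*(-3)*e21
= (-10 - (-3))*e12
= -7*e12
Coefficient = -7


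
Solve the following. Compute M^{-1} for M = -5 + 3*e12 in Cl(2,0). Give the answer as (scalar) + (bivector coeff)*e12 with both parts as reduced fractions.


M = -5 + 3*e12, where e12^2 = -1.
Since M commutes with its reverse ~M = a - b*e12, M * ~M = a^2 - b^2*e12^2 = a^2 + b^2.
So M^{-1} = ~M / (a^2 + b^2) = (a - b*e12)/(a^2 + b^2).
a^2 + b^2 = 25 + 9 = 34
Scalar part = -5/34 = -5/34
Bivector coeff = -3/34 = -3/34
M^{-1} = -5/34 - 3/34*e12


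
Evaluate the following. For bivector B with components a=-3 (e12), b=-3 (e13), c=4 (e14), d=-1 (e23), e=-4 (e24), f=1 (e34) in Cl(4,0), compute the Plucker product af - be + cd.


Plucker relation: af - be + cd
a*f = (-3)*1 = -3
b*e = (-3)*(-4) = 12
c*d = 4*(-1) = -4
af - be + cd = -3 - 12 + (-4)
= -19


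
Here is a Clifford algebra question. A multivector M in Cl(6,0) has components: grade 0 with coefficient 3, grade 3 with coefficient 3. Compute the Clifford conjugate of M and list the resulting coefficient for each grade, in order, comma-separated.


Clifford conjugate sign for grade k: (-1)^(k(k+1)/2)
Grade 0: (-1)^(0*1/2) = (-1)^0 = 1, coeff 3 -> 3
Grade 3: (-1)^(3*4/2) = (-1)^6 = 1, coeff 3 -> 3
Conjugated coefficients: 3, 3


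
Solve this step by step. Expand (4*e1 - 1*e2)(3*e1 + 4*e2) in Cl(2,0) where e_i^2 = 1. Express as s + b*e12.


Expand: (4*e1 - 1*e2)(3*e1 + 4*e2)
= 4*3*e1e1 + 4*4*e1e2 + (-1)*3*e2e1 + (-1)*4*e2e2
Using e1^2 = e2^2 = 1, e2e1 = -e1e2:
Scalar part s = 4*3 + (-1)*4 = 12 + (-4) = 8
Bivector part b = 4*4 - (-1)*3 = 16 - (-3) = 19
uv = 8 + 19*e12


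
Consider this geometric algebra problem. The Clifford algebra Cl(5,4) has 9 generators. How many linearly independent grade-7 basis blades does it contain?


Number of grade-k basis blades in Cl(p,q) with n = p + q is C(n, k).
n = 5 + 4 = 9
C(9, 7) = 9! / (7! * 2!)
= 362880 / (5040 * 2)
= 36


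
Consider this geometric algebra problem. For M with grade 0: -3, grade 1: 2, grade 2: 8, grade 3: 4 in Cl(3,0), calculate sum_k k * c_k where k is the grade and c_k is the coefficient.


Grade-weighted sum = sum of grade_k * coefficient_k
0*(-3) = 0
1*2 = 2
2*8 = 16
3*4 = 12
Total = 0 + 2 + 16 + 12 = 30


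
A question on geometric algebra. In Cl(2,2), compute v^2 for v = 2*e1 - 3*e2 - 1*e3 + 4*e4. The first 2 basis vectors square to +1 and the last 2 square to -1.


v^2 = sum of c_i^2 * e_i^2
Positive signature terms (e_i^2 = +1): 2^2 + (-3)^2 = 13
Negative signature terms (e_j^2 = -1): (-1)^2 + 4^2 = 17
v^2 = 13 - 17 = -4


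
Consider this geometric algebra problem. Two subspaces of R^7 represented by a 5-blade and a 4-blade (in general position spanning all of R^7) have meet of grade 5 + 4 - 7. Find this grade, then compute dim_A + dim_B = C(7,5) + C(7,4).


Meet grade = grade(A) + grade(B) - n
= 5 + 4 - 7 = 2
C(7,5) = 21
C(7,4) = 35
dim_A + dim_B = 21 + 35 = 56


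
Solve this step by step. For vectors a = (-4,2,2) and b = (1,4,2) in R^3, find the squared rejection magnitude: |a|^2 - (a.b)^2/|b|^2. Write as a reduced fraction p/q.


|a|^2 = (-4)^2 + 2^2 + 2^2 = 24
|b|^2 = 1^2 + 4^2 + 2^2 = 21
a . b = (-4)*1 + 2*4 + 2*2 = 8
(a.b)^2 = 8^2 = 64
|rej|^2 = 24 - 64/21
= (504 - 64)/21
= 440/21
In lowest terms: 440/21


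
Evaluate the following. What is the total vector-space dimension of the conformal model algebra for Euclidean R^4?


The conformal model of R^4 uses Cl(5,1): the 4 Euclidean generators plus two extra orthogonal generators e+ (e+^2 = +1) and e- (e-^2 = -1), from which the null vectors e0, einf are built.
Number of generators m = 4 + 2 = 6.
dim Cl(p,q) = 2^m = 2^6 = 64


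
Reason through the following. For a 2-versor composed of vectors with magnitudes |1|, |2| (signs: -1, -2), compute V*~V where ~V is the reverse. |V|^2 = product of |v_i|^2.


Each vector v_i has |v_i|^2 = s_i^2
Squared scales: (-1)^2 = 1, (-2)^2 = 4
|V|^2 = 1 * 4
= 4


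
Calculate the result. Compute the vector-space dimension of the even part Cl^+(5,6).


Even subalgebra dimension = 2^(n-1)
n = 5 + 6 = 11
2^(11 - 1) = 2^10 = 1024
Verification: sum of C(11,k) for even k = 1 + 55 + 330 + 462 + 165 + 11 = 1024
Result = 1024


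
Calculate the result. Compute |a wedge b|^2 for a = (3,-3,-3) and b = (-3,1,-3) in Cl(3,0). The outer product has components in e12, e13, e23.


a wedge b = (a1*b2 - a2*b1)*e12 + (a1*b3 - a3*b1)*e13 + (a2*b3 - a3*b2)*e23
e12 coeff: 3*1 - (-3)*(-3) = 3 - 9 = -6
e13 coeff: 3*(-3) - (-3)*(-3) = -9 - 9 = -18
e23 coeff: (-3)*(-3) - (-3)*1 = 9 - (-3) = 12
|a wedge b|^2 = (-6)^2 + (-18)^2 + 12^2
= 36 + 324 + 144
= 504


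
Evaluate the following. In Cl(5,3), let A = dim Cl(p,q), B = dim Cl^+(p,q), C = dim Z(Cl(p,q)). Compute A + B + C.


n = 5 + 3 = 8
Total dim = 2^8 = 256
Even subalgebra dim = 2^7 = 128
n is even, so center dim = 1
Sum = 256 + 128 + 1 = 385


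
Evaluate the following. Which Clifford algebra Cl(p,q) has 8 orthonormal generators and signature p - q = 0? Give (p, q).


We need p + q = 8 and p - q = 0.
Adding: 2p = 8 + 0 = 8, so p = 4.
Then q = 8 - 4 = 4.
(p, q) = (4, 4)


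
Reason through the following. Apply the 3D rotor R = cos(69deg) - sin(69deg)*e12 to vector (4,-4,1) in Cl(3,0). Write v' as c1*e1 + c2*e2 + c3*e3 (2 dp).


Rotor R = cos(69deg) - sin(69deg)*e12
Rotation angle theta = 2 * 69 = 138 degrees in the e12 plane (e1 -> e2).
The component perpendicular to the plane (e3) is invariant: v'_3 = v3 = 1.00
cos(138deg) = -0.7431, sin(138deg) = 0.6691
v'_1 = v1*cos(theta) - v2*sin(theta) = 4*(-0.7431) - (-4)*0.6691 = -0.30
v'_2 = v1*sin(theta) + v2*cos(theta) = 4*0.6691 + (-4)*(-0.7431) = 5.65
v' = -0.30*e1 + 5.65*e2 + 1.00*e3


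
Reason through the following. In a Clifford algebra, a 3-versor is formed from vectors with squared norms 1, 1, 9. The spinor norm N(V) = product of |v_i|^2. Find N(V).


Spinor norm N(V) = |v1|^2 * |v2|^2 * ... * |v3|^2
= 1 * 1 * 9
Running product: 1, 1, 9
N(V) = 9


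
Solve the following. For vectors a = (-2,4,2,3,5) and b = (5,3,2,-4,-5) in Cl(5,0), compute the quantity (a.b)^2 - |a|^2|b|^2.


a . b = (-2)*5 + 4*3 + 2*2 + 3*(-4) + 5*(-5)
= -10 + 12 + 4 + (-12) + (-25) = -31
|a|^2 = (-2)^2 + 4^2 + 2^2 + 3^2 + 5^2 = 58
|b|^2 = 5^2 + 3^2 + 2^2 + (-4)^2 + (-5)^2 = 79
(a.b)^2 = (-31)^2 = 961
|a|^2 * |b|^2 = 58 * 79 = 4582
Result = 961 - 4582 = -3621


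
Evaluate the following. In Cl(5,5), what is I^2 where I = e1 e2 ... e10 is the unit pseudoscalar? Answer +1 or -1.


The pseudoscalar I = e1...e_n (product of all n generators) of Cl(p,q) satisfies I^2 = (-1)^(q + n(n-1)/2).
p = 5, q = 5, n = p + q = 10
n(n-1)/2 = 10 * 9 / 2 = 45
Exponent = q + n(n-1)/2 = 5 + 45 = 50
I^2 = (-1)^50 = +1


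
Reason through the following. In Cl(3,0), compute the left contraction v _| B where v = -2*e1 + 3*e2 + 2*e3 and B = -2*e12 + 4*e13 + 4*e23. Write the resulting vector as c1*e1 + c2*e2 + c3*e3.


Left contraction v _| B = <vB>_1 (grade-1 part of the geometric product vB).
Using e1_|e12 = e2, e2_|e12 = -e1, e1_|e13 = e3, e3_|e13 = -e1, e2_|e23 = e3, e3_|e23 = -e2:
e1 coeff: -v2*b12 - v3*b13 = -(3)*(-2) - (2)*(4) = -2
e2 coeff: v1*b12 - v3*b23 = (-2)*(-2) - (2)*(4) = -4
e3 coeff: v1*b13 + v2*b23 = (-2)*(4) + (3)*(4) = 4
v _| B = -2*e1 - 4*e2 + 4*e3


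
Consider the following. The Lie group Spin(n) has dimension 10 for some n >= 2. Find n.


dim Spin(n) = dim so(n) = n(n-1)/2.
Solve n(n-1)/2 = 10, i.e. n^2 - n - 20 = 0.
Discriminant = 1 + 8*10 = 81
n = (1 + sqrt(81))/2 = (1 + 9)/2 = 5


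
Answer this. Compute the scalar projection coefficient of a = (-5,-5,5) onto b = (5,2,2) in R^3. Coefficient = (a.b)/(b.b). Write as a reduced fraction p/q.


Projection coefficient = (a . b) / (b . b)
a . b = (-5)*5 + (-5)*2 + 5*2
= -25 + (-10) + 10 = -25
b . b = 5^2 + 2^2 + 2^2
= 25 + 4 + 4 = 33
Coefficient = -25/33
In lowest terms: -25/33


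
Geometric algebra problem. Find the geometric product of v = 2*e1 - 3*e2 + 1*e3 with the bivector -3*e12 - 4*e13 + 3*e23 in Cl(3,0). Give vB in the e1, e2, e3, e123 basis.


vB has grade-1 (vector) and grade-3 (trivector) parts: vB = (v _| B) + (v ^ B).
Vector part <vB>_1:
  e1: -v2*b12 - v3*b13 = -(-3)*(-3) - (1)*(-4) = -5
  e2: v1*b12 - v3*b23 = (2)*(-3) - (1)*(3) = -9
  e3: v1*b13 + v2*b23 = (2)*(-4) + (-3)*(3) = -17
Trivector part <vB>_3:
  e123: v1*b23 - v2*b13 + v3*b12 = (2)*(3) - (-3)*(-4) + (1)*(-3) = -9
vB = -5*e1 - 9*e2 - 17*e3 - 9*e123


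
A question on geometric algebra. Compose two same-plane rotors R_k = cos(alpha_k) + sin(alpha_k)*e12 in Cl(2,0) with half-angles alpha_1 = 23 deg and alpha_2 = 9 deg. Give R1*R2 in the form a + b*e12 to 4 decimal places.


Same-plane rotors commute and their half-angles add:
R1*R2 = cos(a1 + a2) + sin(a1 + a2)*e12.
a1 + a2 = 23 + 9 = 32 deg
cos(32 deg) = 0.8480
sin(32 deg) = 0.5299
R1*R2 = 0.8480 + 0.5299*e12


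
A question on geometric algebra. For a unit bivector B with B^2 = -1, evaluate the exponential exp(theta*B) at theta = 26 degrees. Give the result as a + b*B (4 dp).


For a unit bivector B with B^2 = -1, the exponential series gives
e^(theta*B) = cos(theta) + sin(theta)*B (the GA analogue of Euler's formula).
theta = 26 degrees = 0.453786 rad
cos(26 deg) = 0.8988
sin(26 deg) = 0.4384
exp(theta*B) = 0.8988 + 0.4384*B


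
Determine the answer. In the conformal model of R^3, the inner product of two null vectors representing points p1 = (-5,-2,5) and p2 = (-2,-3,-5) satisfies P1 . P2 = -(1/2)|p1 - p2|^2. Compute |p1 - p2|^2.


p1 - p2 = (-3, 1, 10)
|p1 - p2|^2 = (-3)^2 + 1^2 + 10^2
= 9 + 1 + 100
= 110


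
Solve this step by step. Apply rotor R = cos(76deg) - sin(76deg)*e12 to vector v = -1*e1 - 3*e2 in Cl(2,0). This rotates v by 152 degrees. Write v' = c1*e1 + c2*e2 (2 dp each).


Rotor R = cos(76deg) - sin(76deg)*e12
Rotation angle theta = 2 * 76 = 152 degrees
v' = R*v*~R rotates v by theta.
cos(152deg) = -0.8829, sin(152deg) = 0.4695
v'_1 = -1*cos(152deg) - (-3)*sin(152deg)
= -1*(-0.8829) - (-3)*0.4695
= 2.29
v'_2 = -1*sin(152deg) + (-3)*cos(152deg)
= -1*0.4695 + (-3)*(-0.8829)
= 2.18
v' = 2.29*e1 + 2.18*e2


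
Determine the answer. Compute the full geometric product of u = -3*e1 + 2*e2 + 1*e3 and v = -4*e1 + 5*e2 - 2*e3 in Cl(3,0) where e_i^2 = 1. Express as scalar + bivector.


In Cl(3,0): e_i^2 = 1, e_ie_j = -e_je_i for i != j.
Scalar part = u . v = (-3)*(-4) + 2*5 + 1*(-2)
= 12 + 10 + (-2) = 20
e12 coeff = (-3)*5 - 2*(-4) = -15 - (-8) = -7
e13 coeff = (-3)*(-2) - 1*(-4) = 6 - (-4) = 10
e23 coeff = 2*(-2) - 1*5 = -4 - 5 = -9
uv = 20 - 7*e12 + 10*e13 - 9*e23


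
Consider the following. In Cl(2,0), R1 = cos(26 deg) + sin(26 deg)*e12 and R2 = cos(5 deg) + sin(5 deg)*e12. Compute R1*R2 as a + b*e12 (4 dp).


Same-plane rotors commute and their half-angles add:
R1*R2 = cos(a1 + a2) + sin(a1 + a2)*e12.
a1 + a2 = 26 + 5 = 31 deg
cos(31 deg) = 0.8572
sin(31 deg) = 0.5150
R1*R2 = 0.8572 + 0.5150*e12


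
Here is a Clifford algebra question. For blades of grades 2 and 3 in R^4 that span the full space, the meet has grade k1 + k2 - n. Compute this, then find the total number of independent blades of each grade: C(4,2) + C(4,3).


Meet grade = grade(A) + grade(B) - n
= 2 + 3 - 4 = 1
C(4,2) = 6
C(4,3) = 4
dim_A + dim_B = 6 + 4 = 10


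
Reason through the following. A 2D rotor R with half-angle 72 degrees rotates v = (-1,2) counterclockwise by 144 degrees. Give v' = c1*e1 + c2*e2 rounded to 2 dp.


Rotor R = cos(72deg) - sin(72deg)*e12
Rotation angle theta = 2 * 72 = 144 degrees
v' = R*v*~R rotates v by theta.
cos(144deg) = -0.8090, sin(144deg) = 0.5878
v'_1 = -1*cos(144deg) - 2*sin(144deg)
= -1*(-0.8090) - 2*0.5878
= -0.37
v'_2 = -1*sin(144deg) + 2*cos(144deg)
= -1*0.5878 + 2*(-0.8090)
= -2.21
v' = -0.37*e1 - 2.21*e2


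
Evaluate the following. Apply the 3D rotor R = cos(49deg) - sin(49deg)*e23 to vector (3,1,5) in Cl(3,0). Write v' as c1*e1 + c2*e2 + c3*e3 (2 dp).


Rotor R = cos(49deg) - sin(49deg)*e23
Rotation angle theta = 2 * 49 = 98 degrees in the e23 plane (e2 -> e3).
The component perpendicular to the plane (e1) is invariant: v'_1 = v1 = 3.00
cos(98deg) = -0.1392, sin(98deg) = 0.9903
v'_2 = v2*cos(theta) - v3*sin(theta) = 1*(-0.1392) - 5*0.9903 = -5.09
v'_3 = v2*sin(theta) + v3*cos(theta) = 1*0.9903 + 5*(-0.1392) = 0.29
v' = 3.00*e1 - 5.09*e2 + 0.29*e3


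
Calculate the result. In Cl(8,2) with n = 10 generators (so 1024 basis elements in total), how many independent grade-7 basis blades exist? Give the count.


Number of grade-k basis blades in Cl(p,q) with n = p + q is C(n, k).
n = 8 + 2 = 10
C(10, 7) = 10! / (7! * 3!)
= 3628800 / (5040 * 6)
= 120


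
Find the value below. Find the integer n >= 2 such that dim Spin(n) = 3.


dim Spin(n) = dim so(n) = n(n-1)/2.
Solve n(n-1)/2 = 3, i.e. n^2 - n - 6 = 0.
Discriminant = 1 + 8*3 = 25
n = (1 + sqrt(25))/2 = (1 + 5)/2 = 3


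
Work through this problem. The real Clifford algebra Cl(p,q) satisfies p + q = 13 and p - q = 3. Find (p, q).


We need p + q = 13 and p - q = 3.
Adding: 2p = 13 + 3 = 16, so p = 8.
Then q = 13 - 8 = 5.
(p, q) = (8, 5)


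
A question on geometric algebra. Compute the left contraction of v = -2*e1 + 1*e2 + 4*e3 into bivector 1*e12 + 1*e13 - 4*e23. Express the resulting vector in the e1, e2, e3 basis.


Left contraction v _| B = <vB>_1 (grade-1 part of the geometric product vB).
Using e1_|e12 = e2, e2_|e12 = -e1, e1_|e13 = e3, e3_|e13 = -e1, e2_|e23 = e3, e3_|e23 = -e2:
e1 coeff: -v2*b12 - v3*b13 = -(1)*(1) - (4)*(1) = -5
e2 coeff: v1*b12 - v3*b23 = (-2)*(1) - (4)*(-4) = 14
e3 coeff: v1*b13 + v2*b23 = (-2)*(1) + (1)*(-4) = -6
v _| B = -5*e1 + 14*e2 - 6*e3


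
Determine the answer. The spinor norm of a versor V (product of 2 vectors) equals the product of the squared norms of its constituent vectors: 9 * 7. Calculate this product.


Spinor norm N(V) = |v1|^2 * |v2|^2 * ... * |v2|^2
= 9 * 7
Running product: 9, 63
N(V) = 63


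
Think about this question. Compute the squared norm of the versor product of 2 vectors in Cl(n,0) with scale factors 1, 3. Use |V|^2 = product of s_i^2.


Each vector v_i has |v_i|^2 = s_i^2
Squared scales: 1^2 = 1, 3^2 = 9
|V|^2 = 1 * 9
= 9


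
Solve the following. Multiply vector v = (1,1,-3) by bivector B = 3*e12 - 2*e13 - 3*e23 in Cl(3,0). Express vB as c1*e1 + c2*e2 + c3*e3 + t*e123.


vB has grade-1 (vector) and grade-3 (trivector) parts: vB = (v _| B) + (v ^ B).
Vector part <vB>_1:
  e1: -v2*b12 - v3*b13 = -(1)*(3) - (-3)*(-2) = -9
  e2: v1*b12 - v3*b23 = (1)*(3) - (-3)*(-3) = -6
  e3: v1*b13 + v2*b23 = (1)*(-2) + (1)*(-3) = -5
Trivector part <vB>_3:
  e123: v1*b23 - v2*b13 + v3*b12 = (1)*(-3) - (1)*(-2) + (-3)*(3) = -10
vB = -9*e1 - 6*e2 - 5*e3 - 10*e123
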